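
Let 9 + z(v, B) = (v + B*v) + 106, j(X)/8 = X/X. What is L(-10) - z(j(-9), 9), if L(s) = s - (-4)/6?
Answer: -559/3 ≈ -186.33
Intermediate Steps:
j(X) = 8 (j(X) = 8*(X/X) = 8*1 = 8)
z(v, B) = 97 + v + B*v (z(v, B) = -9 + ((v + B*v) + 106) = -9 + (106 + v + B*v) = 97 + v + B*v)
L(s) = 2/3 + s (L(s) = s - (-4)/6 = s - 4*(-1/6) = s + 2/3 = 2/3 + s)
L(-10) - z(j(-9), 9) = (2/3 - 10) - (97 + 8 + 9*8) = -28/3 - (97 + 8 + 72) = -28/3 - 1*177 = -28/3 - 177 = -559/3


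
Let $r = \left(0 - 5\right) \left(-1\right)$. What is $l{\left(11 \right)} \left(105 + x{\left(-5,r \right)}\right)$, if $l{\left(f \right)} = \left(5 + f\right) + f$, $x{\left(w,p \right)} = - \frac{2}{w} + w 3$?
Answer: $\frac{12204}{5} \approx 2440.8$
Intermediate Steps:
$r = 5$ ($r = \left(-5\right) \left(-1\right) = 5$)
$x{\left(w,p \right)} = - \frac{2}{w} + 3 w$
$l{\left(f \right)} = 5 + 2 f$
$l{\left(11 \right)} \left(105 + x{\left(-5,r \right)}\right) = \left(5 + 2 \cdot 11\right) \left(105 + \left(- \frac{2}{-5} + 3 \left(-5\right)\right)\right) = \left(5 + 22\right) \left(105 - \frac{73}{5}\right) = 27 \left(105 + \left(\frac{2}{5} - 15\right)\right) = 27 \left(105 - \frac{73}{5}\right) = 27 \cdot \frac{452}{5} = \frac{12204}{5}$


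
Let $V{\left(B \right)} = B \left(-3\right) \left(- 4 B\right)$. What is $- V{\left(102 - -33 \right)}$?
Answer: $-218700$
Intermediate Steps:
$V{\left(B \right)} = 12 B^{2}$ ($V{\left(B \right)} = - 3 B \left(- 4 B\right) = 12 B^{2}$)
$- V{\left(102 - -33 \right)} = - 12 \left(102 - -33\right)^{2} = - 12 \left(102 + 33\right)^{2} = - 12 \cdot 135^{2} = - 12 \cdot 18225 = \left(-1\right) 218700 = -218700$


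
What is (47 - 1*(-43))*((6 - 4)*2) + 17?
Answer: 377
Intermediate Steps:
(47 - 1*(-43))*((6 - 4)*2) + 17 = (47 + 43)*(2*2) + 17 = 90*4 + 17 = 360 + 17 = 377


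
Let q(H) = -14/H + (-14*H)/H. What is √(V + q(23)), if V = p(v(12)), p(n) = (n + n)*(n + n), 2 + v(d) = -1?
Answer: 2*√2829/23 ≈ 4.6251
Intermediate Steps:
v(d) = -3 (v(d) = -2 - 1 = -3)
p(n) = 4*n² (p(n) = (2*n)*(2*n) = 4*n²)
V = 36 (V = 4*(-3)² = 4*9 = 36)
q(H) = -14 - 14/H (q(H) = -14/H - 14 = -14 - 14/H)
√(V + q(23)) = √(36 + (-14 - 14/23)) = √(36 - 336/23) = √(492/23) = 2*√2829/23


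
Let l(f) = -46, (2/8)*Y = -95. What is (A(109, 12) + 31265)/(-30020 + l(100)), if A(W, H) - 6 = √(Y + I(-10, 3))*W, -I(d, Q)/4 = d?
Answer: -31271/30066 - 109*I*√85/15033 ≈ -1.0401 - 0.066848*I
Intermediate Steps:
Y = -380 (Y = 4*(-95) = -380)
I(d, Q) = -4*d
A(W, H) = 6 + 2*I*W*√85 (A(W, H) = 6 + √(-380 - 4*(-10))*W = 6 + √(-380 + 40)*W = 6 + √(-340)*W = 6 + (2*I*√85)*W = 6 + 2*I*W*√85)
(A(109, 12) + 31265)/(-30020 + l(100)) = ((6 + 2*I*109*√85) + 31265)/(-30020 - 46) = ((6 + 218*I*√85) + 31265)/(-30066) = (31271 + 218*I*√85)*(-1/30066) = -31271/30066 - 109*I*√85/15033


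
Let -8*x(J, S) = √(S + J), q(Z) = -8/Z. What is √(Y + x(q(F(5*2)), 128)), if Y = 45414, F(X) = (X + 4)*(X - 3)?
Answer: √(8901144 - 7*√1567)/14 ≈ 213.10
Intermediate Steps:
F(X) = (-3 + X)*(4 + X) (F(X) = (4 + X)*(-3 + X) = (-3 + X)*(4 + X))
x(J, S) = -√(J + S)/8 (x(J, S) = -√(S + J)/8 = -√(J + S)/8)
√(Y + x(q(F(5*2)), 128)) = √(45414 - √(-8/(-12 + 5*2 + (5*2)²) + 128)/8) = √(45414 - √(-8/(-12 + 10 + 10²) + 128)/8) = √(45414 - √(-8/(-12 + 10 + 100) + 128)/8) = √(45414 - √(-8/98 + 128)/8) = √(45414 - √(-8*1/98 + 128)/8) = √(45414 - √(-4/49 + 128)/8) = √(45414 - √1567/28)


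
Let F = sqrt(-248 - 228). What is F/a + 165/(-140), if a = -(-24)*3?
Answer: -33/28 + I*sqrt(119)/36 ≈ -1.1786 + 0.30302*I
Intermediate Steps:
F = 2*I*sqrt(119) (F = sqrt(-476) = 2*I*sqrt(119) ≈ 21.817*I)
a = 72 (a = -6*(-12) = 72)
F/a + 165/(-140) = (2*I*sqrt(119))/72 + 165/(-140) = (2*I*sqrt(119))*(1/72) + 165*(-1/140) = I*sqrt(119)/36 - 33/28 = -33/28 + I*sqrt(119)/36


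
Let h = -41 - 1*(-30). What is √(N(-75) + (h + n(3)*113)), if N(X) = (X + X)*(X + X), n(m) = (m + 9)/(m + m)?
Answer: √22715 ≈ 150.71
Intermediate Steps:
h = -11 (h = -41 + 30 = -11)
n(m) = (9 + m)/(2*m) (n(m) = (9 + m)/((2*m)) = (9 + m)*(1/(2*m)) = (9 + m)/(2*m))
N(X) = 4*X² (N(X) = (2*X)*(2*X) = 4*X²)
√(N(-75) + (h + n(3)*113)) = √(4*(-75)² + (-11 + ((½)*(9 + 3)/3)*113)) = √(4*5625 + (-11 + ((½)*(⅓)*12)*113)) = √(22500 + (-11 + 2*113)) = √(22500 + (-11 + 226)) = √(22500 + 215) = √22715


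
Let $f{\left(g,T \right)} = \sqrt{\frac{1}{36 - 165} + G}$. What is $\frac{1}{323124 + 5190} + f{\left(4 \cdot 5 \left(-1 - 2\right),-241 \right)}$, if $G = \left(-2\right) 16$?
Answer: $\frac{1}{328314} + \frac{i \sqrt{532641}}{129} \approx 3.0459 \cdot 10^{-6} + 5.6575 i$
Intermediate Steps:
$G = -32$
$f{\left(g,T \right)} = \frac{i \sqrt{532641}}{129}$ ($f{\left(g,T \right)} = \sqrt{\frac{1}{36 - 165} - 32} = \sqrt{\frac{1}{-129} - 32} = \sqrt{- \frac{1}{129} - 32} = \sqrt{- \frac{4129}{129}} = \frac{i \sqrt{532641}}{129}$)
$\frac{1}{323124 + 5190} + f{\left(4 \cdot 5 \left(-1 - 2\right),-241 \right)} = \frac{1}{323124 + 5190} + \frac{i \sqrt{532641}}{129} = \frac{1}{328314} + \frac{i \sqrt{532641}}{129}$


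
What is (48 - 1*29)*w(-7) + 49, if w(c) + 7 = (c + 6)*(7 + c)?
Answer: -84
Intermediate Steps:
w(c) = -7 + (6 + c)*(7 + c) (w(c) = -7 + (c + 6)*(7 + c) = -7 + (6 + c)*(7 + c))
(48 - 1*29)*w(-7) + 49 = (48 - 1*29)*(35 + (-7)² + 13*(-7)) + 49 = (48 - 29)*(35 + 49 - 91) + 49 = 19*(-7) + 49 = -133 + 49 = -84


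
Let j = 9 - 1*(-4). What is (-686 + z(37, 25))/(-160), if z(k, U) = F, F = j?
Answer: 673/160 ≈ 4.2063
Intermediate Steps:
j = 13 (j = 9 + 4 = 13)
F = 13
z(k, U) = 13
(-686 + z(37, 25))/(-160) = (-686 + 13)/(-160) = -673*(-1/160) = 673/160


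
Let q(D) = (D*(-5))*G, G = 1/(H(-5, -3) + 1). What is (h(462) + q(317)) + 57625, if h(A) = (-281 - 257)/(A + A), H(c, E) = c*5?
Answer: 35537323/616 ≈ 57690.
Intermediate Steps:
H(c, E) = 5*c
G = -1/24 (G = 1/(5*(-5) + 1) = 1/(-25 + 1) = 1/(-24) = -1/24 ≈ -0.041667)
h(A) = -269/A (h(A) = -538*1/(2*A) = -269/A)
q(D) = 5*D/24 (q(D) = (D*(-5))*(-1/24) = -5*D*(-1/24) = 5*D/24)
(h(462) + q(317)) + 57625 = (-269/462 + (5/24)*317) + 57625 = (-269*1/462 + 1585/24) + 57625 = (-269/462 + 1585/24) + 57625 = 40323/616 + 57625 = 35537323/616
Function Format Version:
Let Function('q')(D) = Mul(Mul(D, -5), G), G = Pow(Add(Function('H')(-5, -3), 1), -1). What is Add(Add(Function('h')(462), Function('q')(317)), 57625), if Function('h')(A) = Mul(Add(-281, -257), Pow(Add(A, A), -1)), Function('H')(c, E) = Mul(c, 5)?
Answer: Rational(35537323, 616) ≈ 57690.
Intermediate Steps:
Function('H')(c, E) = Mul(5, c)
G = Rational(-1, 24) (G = Pow(Add(Mul(5, -5), 1), -1) = Pow(Add(-25, 1), -1) = Pow(-24, -1) = Rational(-1, 24) ≈ -0.041667)
Function('h')(A) = Mul(-269, Pow(A, -1)) (Function('h')(A) = Mul(-538, Pow(Mul(2, A), -1)) = Mul(-538, Mul(Rational(1, 2), Pow(A, -1))) = Mul(-269, Pow(A, -1)))
Function('q')(D) = Mul(Rational(5, 24), D) (Function('q')(D) = Mul(Mul(D, -5), Rational(-1, 24)) = Mul(Mul(-5, D), Rational(-1, 24)) = Mul(Rational(5, 24), D))
Add(Add(Function('h')(462), Function('q')(317)), 57625) = Add(Add(Mul(-269, Pow(462, -1)), Mul(Rational(5, 24), 317)), 57625) = Add(Add(Mul(-269, Rational(1, 462)), Rational(1585, 24)), 57625) = Add(Add(Rational(-269, 462), Rational(1585, 24)), 57625) = Add(Rational(40323, 616), 57625) = Rational(35537323, 616)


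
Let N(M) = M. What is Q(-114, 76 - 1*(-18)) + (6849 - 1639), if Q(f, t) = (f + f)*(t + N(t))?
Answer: -37654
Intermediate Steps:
Q(f, t) = 4*f*t (Q(f, t) = (f + f)*(t + t) = (2*f)*(2*t) = 4*f*t)
Q(-114, 76 - 1*(-18)) + (6849 - 1639) = 4*(-114)*(76 - 1*(-18)) + (6849 - 1639) = 4*(-114)*(76 + 18) + 5210 = 4*(-114)*94 + 5210 = -42864 + 5210 = -37654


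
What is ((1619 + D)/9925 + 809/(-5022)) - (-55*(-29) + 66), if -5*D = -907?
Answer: -413943960331/249216750 ≈ -1661.0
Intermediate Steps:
D = 907/5 (D = -⅕*(-907) = 907/5 ≈ 181.40)
((1619 + D)/9925 + 809/(-5022)) - (-55*(-29) + 66) = ((1619 + 907/5)/9925 + 809/(-5022)) - (-55*(-29) + 66) = ((9002/5)*(1/9925) + 809*(-1/5022)) - (1595 + 66) = (9002/49625 - 809/5022) - 1*1661 = 5061419/249216750 - 1661 = -413943960331/249216750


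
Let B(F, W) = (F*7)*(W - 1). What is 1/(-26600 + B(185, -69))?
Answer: -1/117250 ≈ -8.5288e-6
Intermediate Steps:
B(F, W) = 7*F*(-1 + W) (B(F, W) = (7*F)*(-1 + W) = 7*F*(-1 + W))
1/(-26600 + B(185, -69)) = 1/(-26600 + 7*185*(-1 - 69)) = 1/(-26600 + 7*185*(-70)) = 1/(-26600 - 90650) = 1/(-117250) = -1/117250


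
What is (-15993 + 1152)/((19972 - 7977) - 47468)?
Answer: 14841/35473 ≈ 0.41837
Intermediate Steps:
(-15993 + 1152)/((19972 - 7977) - 47468) = -14841/(11995 - 47468) = -14841/(-35473) = -14841*(-1/35473) = 14841/35473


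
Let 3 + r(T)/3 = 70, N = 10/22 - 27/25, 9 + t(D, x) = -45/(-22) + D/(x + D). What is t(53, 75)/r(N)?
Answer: -9209/283008 ≈ -0.032540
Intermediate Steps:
t(D, x) = -153/22 + D/(D + x) (t(D, x) = -9 + (-45/(-22) + D/(x + D)) = -9 + (-45*(-1/22) + D/(D + x)) = -9 + (45/22 + D/(D + x)) = -153/22 + D/(D + x))
N = -172/275 (N = 10*(1/22) - 27*1/25 = 5/11 - 27/25 = -172/275 ≈ -0.62545)
r(T) = 201 (r(T) = -9 + 3*70 = -9 + 210 = 201)
t(53, 75)/r(N) = ((-153*75 - 131*53)/(22*(53 + 75)))/201 = ((1/22)*(-11475 - 6943)/128)*(1/201) = ((1/22)*(1/128)*(-18418))*(1/201) = -9209/1408*1/201 = -9209/283008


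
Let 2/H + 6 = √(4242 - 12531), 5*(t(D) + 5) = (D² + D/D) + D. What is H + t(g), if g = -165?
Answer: 15004976/2775 - 2*I*√921/2775 ≈ 5407.2 - 0.021872*I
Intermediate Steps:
t(D) = -24/5 + D/5 + D²/5 (t(D) = -5 + ((D² + D/D) + D)/5 = -5 + ((D² + 1) + D)/5 = -5 + ((1 + D²) + D)/5 = -5 + (1 + D + D²)/5 = -5 + (⅕ + D/5 + D²/5) = -24/5 + D/5 + D²/5)
H = 2/(-6 + 3*I*√921) (H = 2/(-6 + √(4242 - 12531)) = 2/(-6 + √(-8289)) = 2/(-6 + 3*I*√921) ≈ -0.0014414 - 0.021872*I)
H + t(g) = (-4/2775 - 2*I*√921/2775) + (-24/5 + (⅕)*(-165) + (⅕)*(-165)²) = (-4/2775 - 2*I*√921/2775) + (-24/5 - 33 + (⅕)*27225) = (-4/2775 - 2*I*√921/2775) + (-24/5 - 33 + 5445) = (-4/2775 - 2*I*√921/2775) + 27036/5 = 15004976/2775 - 2*I*√921/2775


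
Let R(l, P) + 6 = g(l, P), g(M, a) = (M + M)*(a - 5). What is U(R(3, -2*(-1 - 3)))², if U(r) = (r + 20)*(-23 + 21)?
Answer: 4096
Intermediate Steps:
g(M, a) = 2*M*(-5 + a) (g(M, a) = (2*M)*(-5 + a) = 2*M*(-5 + a))
R(l, P) = -6 + 2*l*(-5 + P)
U(r) = -40 - 2*r (U(r) = (20 + r)*(-2) = -40 - 2*r)
U(R(3, -2*(-1 - 3)))² = (-40 - 2*(-6 + 2*3*(-5 - 2*(-1 - 3))))² = (-40 - 2*(-6 + 2*3*(-5 - 2*(-4))))² = (-40 - 2*(-6 + 2*3*(-5 + 8)))² = (-40 - 2*(-6 + 2*3*3))² = (-40 - 2*(-6 + 18))² = (-40 - 2*12)² = (-40 - 24)² = (-64)² = 4096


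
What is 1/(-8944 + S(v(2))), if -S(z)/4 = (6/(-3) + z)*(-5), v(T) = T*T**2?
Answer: -1/8824 ≈ -0.00011333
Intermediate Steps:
v(T) = T**3
S(z) = -40 + 20*z (S(z) = -4*(6/(-3) + z)*(-5) = -4*(6*(-1/3) + z)*(-5) = -4*(-2 + z)*(-5) = -4*(10 - 5*z) = -40 + 20*z)
1/(-8944 + S(v(2))) = 1/(-8944 + (-40 + 20*2**3)) = 1/(-8944 + (-40 + 20*8)) = 1/(-8944 + (-40 + 160)) = 1/(-8944 + 120) = 1/(-8824) = -1/8824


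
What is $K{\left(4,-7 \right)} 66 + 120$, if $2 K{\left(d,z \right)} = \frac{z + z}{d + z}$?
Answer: $274$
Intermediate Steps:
$K{\left(d,z \right)} = \frac{z}{d + z}$ ($K{\left(d,z \right)} = \frac{\left(z + z\right) \frac{1}{d + z}}{2} = \frac{2 z \frac{1}{d + z}}{2} = \frac{z}{d + z}$)
$K{\left(4,-7 \right)} 66 + 120 = - \frac{7}{4 - 7} \cdot 66 + 120 = - \frac{7}{-3} \cdot 66 + 120 = \left(-7\right) \left(- \frac{1}{3}\right) 66 + 120 = \frac{7}{3} \cdot 66 + 120 = 154 + 120 = 274$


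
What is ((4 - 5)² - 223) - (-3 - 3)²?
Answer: -258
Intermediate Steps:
((4 - 5)² - 223) - (-3 - 3)² = ((-1)² - 223) - 1*(-6)² = (1 - 223) - 1*36 = -222 - 36 = -258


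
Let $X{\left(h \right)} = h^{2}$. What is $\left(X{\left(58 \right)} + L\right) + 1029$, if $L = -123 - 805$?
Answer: $3465$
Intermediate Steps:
$L = -928$
$\left(X{\left(58 \right)} + L\right) + 1029 = \left(58^{2} - 928\right) + 1029 = \left(3364 - 928\right) + 1029 = 2436 + 1029 = 3465$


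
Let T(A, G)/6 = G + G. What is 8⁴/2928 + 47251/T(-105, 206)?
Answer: 1031085/50264 ≈ 20.513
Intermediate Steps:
T(A, G) = 12*G (T(A, G) = 6*(G + G) = 6*(2*G) = 12*G)
8⁴/2928 + 47251/T(-105, 206) = 8⁴/2928 + 47251/((12*206)) = 4096*(1/2928) + 47251/2472 = 256/183 + 47251*(1/2472) = 256/183 + 47251/2472 = 1031085/50264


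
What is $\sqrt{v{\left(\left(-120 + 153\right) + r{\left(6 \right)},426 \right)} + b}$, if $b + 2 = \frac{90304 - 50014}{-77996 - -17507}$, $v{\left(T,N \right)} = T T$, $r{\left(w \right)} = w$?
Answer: $\frac{\sqrt{617273449221}}{20163} \approx 38.966$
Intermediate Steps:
$v{\left(T,N \right)} = T^{2}$
$b = - \frac{53756}{20163}$ ($b = -2 + \frac{90304 - 50014}{-77996 - -17507} = -2 + \frac{40290}{-77996 + \left(-23286 + 40793\right)} = -2 + \frac{40290}{-77996 + 17507} = -2 + \frac{40290}{-60489} = -2 + 40290 \left(- \frac{1}{60489}\right) = -2 - \frac{13430}{20163} = - \frac{53756}{20163} \approx -2.6661$)
$\sqrt{v{\left(\left(-120 + 153\right) + r{\left(6 \right)},426 \right)} + b} = \sqrt{\left(\left(-120 + 153\right) + 6\right)^{2} - \frac{53756}{20163}} = \sqrt{\left(33 + 6\right)^{2} - \frac{53756}{20163}} = \sqrt{39^{2} - \frac{53756}{20163}} = \sqrt{1521 - \frac{53756}{20163}} = \sqrt{\frac{30614167}{20163}} = \frac{\sqrt{617273449221}}{20163}$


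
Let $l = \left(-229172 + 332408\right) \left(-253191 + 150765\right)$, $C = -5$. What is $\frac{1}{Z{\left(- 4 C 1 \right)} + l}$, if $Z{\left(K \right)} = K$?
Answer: $- \frac{1}{10574050516} \approx -9.4571 \cdot 10^{-11}$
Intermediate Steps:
$l = -10574050536$ ($l = 103236 \left(-102426\right) = -10574050536$)
$\frac{1}{Z{\left(- 4 C 1 \right)} + l} = \frac{1}{\left(-4\right) \left(-5\right) 1 - 10574050536} = \frac{1}{20 \cdot 1 - 10574050536} = \frac{1}{20 - 10574050536} = \frac{1}{-10574050516} = - \frac{1}{10574050516}$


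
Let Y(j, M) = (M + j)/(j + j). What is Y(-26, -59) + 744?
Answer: 38773/52 ≈ 745.63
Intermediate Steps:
Y(j, M) = (M + j)/(2*j) (Y(j, M) = (M + j)/((2*j)) = (M + j)*(1/(2*j)) = (M + j)/(2*j))
Y(-26, -59) + 744 = (½)*(-59 - 26)/(-26) + 744 = (½)*(-1/26)*(-85) + 744 = 85/52 + 744 = 38773/52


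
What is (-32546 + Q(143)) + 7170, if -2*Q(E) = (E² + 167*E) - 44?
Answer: -47519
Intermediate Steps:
Q(E) = 22 - 167*E/2 - E²/2 (Q(E) = -((E² + 167*E) - 44)/2 = -(-44 + E² + 167*E)/2 = 22 - 167*E/2 - E²/2)
(-32546 + Q(143)) + 7170 = (-32546 + (22 - 167/2*143 - ½*143²)) + 7170 = (-32546 + (22 - 23881/2 - ½*20449)) + 7170 = (-32546 + (22 - 23881/2 - 20449/2)) + 7170 = (-32546 - 22143) + 7170 = -54689 + 7170 = -47519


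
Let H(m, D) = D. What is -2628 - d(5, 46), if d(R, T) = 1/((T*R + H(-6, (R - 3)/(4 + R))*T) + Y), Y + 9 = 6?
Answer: -5610789/2135 ≈ -2628.0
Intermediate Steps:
Y = -3 (Y = -9 + 6 = -3)
d(R, T) = 1/(-3 + R*T + T*(-3 + R)/(4 + R)) (d(R, T) = 1/((T*R + ((R - 3)/(4 + R))*T) - 3) = 1/((R*T + ((-3 + R)/(4 + R))*T) - 3) = 1/((R*T + T*(-3 + R)/(4 + R)) - 3) = 1/(-3 + R*T + T*(-3 + R)/(4 + R)))
-2628 - d(5, 46) = -2628 - (4 + 5)/(46*(-3 + 5) + (-3 + 5*46)*(4 + 5)) = -2628 - 9/(46*2 + (-3 + 230)*9) = -2628 - 9/(92 + 227*9) = -2628 - 9/(92 + 2043) = -2628 - 9/2135 = -5610789/2135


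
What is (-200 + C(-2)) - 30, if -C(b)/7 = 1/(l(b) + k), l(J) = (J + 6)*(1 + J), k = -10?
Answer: -459/2 ≈ -229.50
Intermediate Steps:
l(J) = (1 + J)*(6 + J) (l(J) = (6 + J)*(1 + J) = (1 + J)*(6 + J))
C(b) = -7/(-4 + b**2 + 7*b) (C(b) = -7/((6 + b**2 + 7*b) - 10) = -7/(-4 + b**2 + 7*b))
(-200 + C(-2)) - 30 = (-200 - 7/(-4 + (-2)**2 + 7*(-2))) - 30 = (-200 - 7/(-4 + 4 - 14)) - 30 = (-200 - 7/(-14)) - 30 = (-200 - 7*(-1/14)) - 30 = (-200 + 1/2) - 30 = -399/2 - 30 = -459/2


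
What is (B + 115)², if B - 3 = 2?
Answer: 14400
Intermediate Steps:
B = 5 (B = 3 + 2 = 5)
(B + 115)² = (5 + 115)² = 120² = 14400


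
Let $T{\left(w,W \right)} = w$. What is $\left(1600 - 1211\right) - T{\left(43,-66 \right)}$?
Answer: $346$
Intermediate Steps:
$\left(1600 - 1211\right) - T{\left(43,-66 \right)} = \left(1600 - 1211\right) - 43 = 389 - 43 = 346$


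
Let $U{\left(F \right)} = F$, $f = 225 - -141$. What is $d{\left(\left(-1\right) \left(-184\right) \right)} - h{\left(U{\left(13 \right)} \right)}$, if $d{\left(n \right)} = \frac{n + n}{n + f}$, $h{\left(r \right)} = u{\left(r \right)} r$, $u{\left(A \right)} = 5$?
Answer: $- \frac{17691}{275} \approx -64.331$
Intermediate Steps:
$f = 366$ ($f = 225 + 141 = 366$)
$h{\left(r \right)} = 5 r$
$d{\left(n \right)} = \frac{2 n}{366 + n}$ ($d{\left(n \right)} = \frac{n + n}{n + 366} = \frac{2 n}{366 + n}$)
$d{\left(\left(-1\right) \left(-184\right) \right)} - h{\left(U{\left(13 \right)} \right)} = \frac{2 \left(\left(-1\right) \left(-184\right)\right)}{366 - -184} - 5 \cdot 13 = 2 \cdot 184 \frac{1}{366 + 184} - 65 = 2 \cdot 184 \cdot \frac{1}{550} - 65 = \frac{184}{275} - 65 = - \frac{17691}{275}$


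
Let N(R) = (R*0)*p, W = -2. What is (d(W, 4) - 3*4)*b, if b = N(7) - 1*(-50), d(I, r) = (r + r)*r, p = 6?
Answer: 1000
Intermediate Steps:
d(I, r) = 2*r² (d(I, r) = (2*r)*r = 2*r²)
N(R) = 0 (N(R) = (R*0)*6 = 0*6 = 0)
b = 50 (b = 0 - 1*(-50) = 0 + 50 = 50)
(d(W, 4) - 3*4)*b = (2*4² - 3*4)*50 = (2*16 - 12)*50 = (32 - 12)*50 = 20*50 = 1000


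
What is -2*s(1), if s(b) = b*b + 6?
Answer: -14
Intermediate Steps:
s(b) = 6 + b**2 (s(b) = b**2 + 6 = 6 + b**2)
-2*s(1) = -2*(6 + 1**2) = -2*(6 + 1) = -2*7 = -14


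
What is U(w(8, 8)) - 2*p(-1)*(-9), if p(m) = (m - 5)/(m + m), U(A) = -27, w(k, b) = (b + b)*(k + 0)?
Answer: 27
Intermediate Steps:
w(k, b) = 2*b*k (w(k, b) = (2*b)*k = 2*b*k)
p(m) = (-5 + m)/(2*m) (p(m) = (-5 + m)/((2*m)) = (-5 + m)*(1/(2*m)) = (-5 + m)/(2*m))
U(w(8, 8)) - 2*p(-1)*(-9) = -27 - 2*((½)*(-5 - 1)/(-1))*(-9) = -27 - 2*((½)*(-1)*(-6))*(-9) = -27 - 2*3*(-9) = -27 - 6*(-9) = -27 - 1*(-54) = -27 + 54 = 27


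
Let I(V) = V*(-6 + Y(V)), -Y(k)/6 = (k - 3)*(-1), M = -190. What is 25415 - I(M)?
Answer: -195745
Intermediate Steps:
Y(k) = -18 + 6*k (Y(k) = -6*(k - 3)*(-1) = -6*(-3 + k)*(-1) = -6*(3 - k) = -18 + 6*k)
I(V) = V*(-24 + 6*V) (I(V) = V*(-6 + (-18 + 6*V)) = V*(-24 + 6*V))
25415 - I(M) = 25415 - 6*(-190)*(-4 - 190) = 25415 - 6*(-190)*(-194) = 25415 - 1*221160 = 25415 - 221160 = -195745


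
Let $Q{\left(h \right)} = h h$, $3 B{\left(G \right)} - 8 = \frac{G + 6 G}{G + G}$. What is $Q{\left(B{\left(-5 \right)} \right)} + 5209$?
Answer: $\frac{188053}{36} \approx 5223.7$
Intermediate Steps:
$B{\left(G \right)} = \frac{23}{6}$ ($B{\left(G \right)} = \frac{8}{3} + \frac{\left(G + 6 G\right) \frac{1}{G + G}}{3} = \frac{8}{3} + \frac{7 G \frac{1}{2 G}}{3} = \frac{8}{3} + \frac{1}{3} \cdot \frac{7}{2} = \frac{8}{3} + \frac{7}{6} = \frac{23}{6}$)
$Q{\left(h \right)} = h^{2}$
$Q{\left(B{\left(-5 \right)} \right)} + 5209 = \left(\frac{23}{6}\right)^{2} + 5209 = \frac{529}{36} + 5209 = \frac{188053}{36}$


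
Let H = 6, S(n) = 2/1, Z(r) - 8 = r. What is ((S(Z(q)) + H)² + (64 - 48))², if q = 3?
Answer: 6400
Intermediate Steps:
Z(r) = 8 + r
S(n) = 2 (S(n) = 2*1 = 2)
((S(Z(q)) + H)² + (64 - 48))² = ((2 + 6)² + (64 - 48))² = (8² + 16)² = (64 + 16)² = 80² = 6400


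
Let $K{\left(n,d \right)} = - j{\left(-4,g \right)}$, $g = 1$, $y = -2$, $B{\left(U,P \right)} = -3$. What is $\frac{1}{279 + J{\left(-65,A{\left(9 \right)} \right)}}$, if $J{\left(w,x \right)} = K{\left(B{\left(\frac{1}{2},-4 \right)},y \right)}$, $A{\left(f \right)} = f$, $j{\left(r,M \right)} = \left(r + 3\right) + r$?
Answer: $\frac{1}{284} \approx 0.0035211$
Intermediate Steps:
$j{\left(r,M \right)} = 3 + 2 r$ ($j{\left(r,M \right)} = \left(3 + r\right) + r = 3 + 2 r$)
$K{\left(n,d \right)} = 5$ ($K{\left(n,d \right)} = - (3 + 2 \left(-4\right)) = - (3 - 8) = \left(-1\right) \left(-5\right) = 5$)
$J{\left(w,x \right)} = 5$
$\frac{1}{279 + J{\left(-65,A{\left(9 \right)} \right)}} = \frac{1}{279 + 5} = \frac{1}{284}$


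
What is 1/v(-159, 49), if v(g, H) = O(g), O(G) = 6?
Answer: ⅙ ≈ 0.16667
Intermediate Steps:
v(g, H) = 6
1/v(-159, 49) = 1/6 = ⅙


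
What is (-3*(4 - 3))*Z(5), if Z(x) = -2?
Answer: 6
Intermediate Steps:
(-3*(4 - 3))*Z(5) = -3*(4 - 3)*(-2) = -3*1*(-2) = -3*(-2) = 6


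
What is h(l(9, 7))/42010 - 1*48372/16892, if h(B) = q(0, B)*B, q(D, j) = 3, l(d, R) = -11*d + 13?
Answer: -254558232/88704115 ≈ -2.8697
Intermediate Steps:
l(d, R) = 13 - 11*d
h(B) = 3*B
h(l(9, 7))/42010 - 1*48372/16892 = (3*(13 - 11*9))/42010 - 1*48372/16892 = (3*(13 - 99))*(1/42010) - 48372*1/16892 = (3*(-86))*(1/42010) - 12093/4223 = -258*1/42010 - 12093/4223 = -129/21005 - 12093/4223 = -254558232/88704115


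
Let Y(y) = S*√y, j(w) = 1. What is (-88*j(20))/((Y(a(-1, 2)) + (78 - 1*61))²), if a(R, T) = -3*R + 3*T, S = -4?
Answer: -88/25 ≈ -3.5200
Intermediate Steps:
Y(y) = -4*√y
(-88*j(20))/((Y(a(-1, 2)) + (78 - 1*61))²) = (-88*1)/((-4*√(-3*(-1) + 3*2) + (78 - 1*61))²) = -88/(-4*√(3 + 6) + (78 - 61))² = -88/(-4*√9 + 17)² = -88/(-4*3 + 17)² = -88/(-12 + 17)² = -88/(5²) = -88/25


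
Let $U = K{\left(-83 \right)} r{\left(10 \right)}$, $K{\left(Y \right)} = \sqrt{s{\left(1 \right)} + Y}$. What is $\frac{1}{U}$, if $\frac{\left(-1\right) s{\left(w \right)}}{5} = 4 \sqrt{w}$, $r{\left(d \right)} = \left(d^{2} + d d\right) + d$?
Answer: $- \frac{i \sqrt{103}}{21630} \approx - 0.0004692 i$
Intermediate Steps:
$r{\left(d \right)} = d + 2 d^{2}$ ($r{\left(d \right)} = \left(d^{2} + d^{2}\right) + d = 2 d^{2} + d = d + 2 d^{2}$)
$s{\left(w \right)} = - 20 \sqrt{w}$ ($s{\left(w \right)} = - 5 \cdot 4 \sqrt{w} = - 20 \sqrt{w}$)
$K{\left(Y \right)} = \sqrt{-20 + Y}$ ($K{\left(Y \right)} = \sqrt{- 20 \sqrt{1} + Y} = \sqrt{\left(-20\right) 1 + Y} = \sqrt{-20 + Y}$)
$U = 210 i \sqrt{103}$ ($U = \sqrt{-20 - 83} \cdot 10 \left(1 + 2 \cdot 10\right) = \sqrt{-103} \cdot 10 \left(1 + 20\right) = i \sqrt{103} \cdot 10 \cdot 21 = i \sqrt{103} \cdot 210 = 210 i \sqrt{103} \approx 2131.3 i$)
$\frac{1}{U} = \frac{1}{210 i \sqrt{103}} = - \frac{i \sqrt{103}}{21630}$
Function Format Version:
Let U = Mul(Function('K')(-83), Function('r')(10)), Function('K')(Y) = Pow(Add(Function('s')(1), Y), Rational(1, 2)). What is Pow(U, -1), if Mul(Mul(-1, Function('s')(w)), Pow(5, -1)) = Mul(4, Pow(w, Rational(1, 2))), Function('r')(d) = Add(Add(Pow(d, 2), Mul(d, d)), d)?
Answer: Mul(Rational(-1, 21630), I, Pow(103, Rational(1, 2))) ≈ Mul(-0.00046920, I)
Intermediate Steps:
Function('r')(d) = Add(d, Mul(2, Pow(d, 2))) (Function('r')(d) = Add(Add(Pow(d, 2), Pow(d, 2)), d) = Add(Mul(2, Pow(d, 2)), d) = Add(d, Mul(2, Pow(d, 2))))
Function('s')(w) = Mul(-20, Pow(w, Rational(1, 2))) (Function('s')(w) = Mul(-5, Mul(4, Pow(w, Rational(1, 2)))) = Mul(-20, Pow(w, Rational(1, 2))))
Function('K')(Y) = Pow(Add(-20, Y), Rational(1, 2)) (Function('K')(Y) = Pow(Add(Mul(-20, Pow(1, Rational(1, 2))), Y), Rational(1, 2)) = Pow(Add(Mul(-20, 1), Y), Rational(1, 2)) = Pow(Add(-20, Y), Rational(1, 2)))
U = Mul(210, I, Pow(103, Rational(1, 2))) (U = Mul(Pow(Add(-20, -83), Rational(1, 2)), Mul(10, Add(1, Mul(2, 10)))) = Mul(Pow(-103, Rational(1, 2)), Mul(10, Add(1, 20))) = Mul(Mul(I, Pow(103, Rational(1, 2))), Mul(10, 21)) = Mul(Mul(I, Pow(103, Rational(1, 2))), 210) = Mul(210, I, Pow(103, Rational(1, 2))) ≈ Mul(2131.3, I))
Pow(U, -1) = Pow(Mul(210, I, Pow(103, Rational(1, 2))), -1) = Mul(Rational(-1, 21630), I, Pow(103, Rational(1, 2)))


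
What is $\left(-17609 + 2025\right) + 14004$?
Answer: $-1580$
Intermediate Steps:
$\left(-17609 + 2025\right) + 14004 = -15584 + 14004 = -1580$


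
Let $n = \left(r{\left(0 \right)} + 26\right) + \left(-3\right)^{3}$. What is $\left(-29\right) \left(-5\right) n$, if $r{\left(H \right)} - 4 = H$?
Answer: $435$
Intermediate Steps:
$r{\left(H \right)} = 4 + H$
$n = 3$ ($n = \left(\left(4 + 0\right) + 26\right) + \left(-3\right)^{3} = \left(4 + 26\right) - 27 = 30 - 27 = 3$)
$\left(-29\right) \left(-5\right) n = \left(-29\right) \left(-5\right) 3 = 145 \cdot 3 = 435$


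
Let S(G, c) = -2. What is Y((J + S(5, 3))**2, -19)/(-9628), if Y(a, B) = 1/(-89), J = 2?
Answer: 1/856892 ≈ 1.1670e-6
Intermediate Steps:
Y(a, B) = -1/89
Y((J + S(5, 3))**2, -19)/(-9628) = -1/89/(-9628) = -1/89*(-1/9628) = 1/856892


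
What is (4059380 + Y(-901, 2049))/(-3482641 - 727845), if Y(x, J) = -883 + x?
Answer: -2028798/2105243 ≈ -0.96369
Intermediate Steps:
(4059380 + Y(-901, 2049))/(-3482641 - 727845) = (4059380 + (-883 - 901))/(-3482641 - 727845) = (4059380 - 1784)/(-4210486) = 4057596*(-1/4210486) = -2028798/2105243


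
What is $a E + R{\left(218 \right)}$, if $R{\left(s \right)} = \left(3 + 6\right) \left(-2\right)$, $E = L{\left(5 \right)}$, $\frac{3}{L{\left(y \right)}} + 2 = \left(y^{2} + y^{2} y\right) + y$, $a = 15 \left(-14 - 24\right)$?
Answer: $- \frac{496}{17} \approx -29.176$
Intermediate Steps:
$a = -570$ ($a = 15 \left(-38\right) = -570$)
$L{\left(y \right)} = \frac{3}{-2 + y + y^{2} + y^{3}}$ ($L{\left(y \right)} = \frac{3}{-2 + \left(\left(y^{2} + y^{2} y\right) + y\right)} = \frac{3}{-2 + \left(\left(y^{2} + y^{3}\right) + y\right)} = \frac{3}{-2 + \left(y + y^{2} + y^{3}\right)} = \frac{3}{-2 + y + y^{2} + y^{3}}$)
$E = \frac{1}{51}$ ($E = \frac{3}{-2 + 5 + 5^{2} + 5^{3}} = \frac{3}{-2 + 5 + 25 + 125} = \frac{3}{153} = 3 \cdot \frac{1}{153} = \frac{1}{51} \approx 0.019608$)
$R{\left(s \right)} = -18$ ($R{\left(s \right)} = 9 \left(-2\right) = -18$)
$a E + R{\left(218 \right)} = \left(-570\right) \frac{1}{51} - 18 = - \frac{190}{17} - 18 = - \frac{496}{17}$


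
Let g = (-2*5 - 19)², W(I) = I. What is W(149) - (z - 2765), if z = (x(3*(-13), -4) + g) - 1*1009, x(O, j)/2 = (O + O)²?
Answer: -9086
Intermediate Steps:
x(O, j) = 8*O² (x(O, j) = 2*(O + O)² = 2*(2*O)² = 2*(4*O²) = 8*O²)
g = 841 (g = (-10 - 19)² = (-29)² = 841)
z = 12000 (z = (8*(3*(-13))² + 841) - 1*1009 = (8*(-39)² + 841) - 1009 = (8*1521 + 841) - 1009 = (12168 + 841) - 1009 = 13009 - 1009 = 12000)
W(149) - (z - 2765) = 149 - (12000 - 2765) = 149 - 1*9235 = 149 - 9235 = -9086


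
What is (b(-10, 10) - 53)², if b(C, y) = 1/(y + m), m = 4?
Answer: 549081/196 ≈ 2801.4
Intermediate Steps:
b(C, y) = 1/(4 + y) (b(C, y) = 1/(y + 4) = 1/(4 + y))
(b(-10, 10) - 53)² = (1/(4 + 10) - 53)² = (1/14 - 53)² = (-741/14)² = 549081/196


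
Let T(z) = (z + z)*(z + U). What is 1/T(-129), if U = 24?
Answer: 1/27090 ≈ 3.6914e-5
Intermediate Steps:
T(z) = 2*z*(24 + z) (T(z) = (z + z)*(z + 24) = (2*z)*(24 + z) = 2*z*(24 + z))
1/T(-129) = 1/(2*(-129)*(24 - 129)) = 1/(2*(-129)*(-105)) = 1/27090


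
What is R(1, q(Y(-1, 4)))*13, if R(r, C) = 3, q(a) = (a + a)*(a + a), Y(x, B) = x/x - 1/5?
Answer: 39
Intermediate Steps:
Y(x, B) = 4/5 (Y(x, B) = 1 - 1*1/5 = 1 - 1/5 = 4/5)
q(a) = 4*a**2 (q(a) = (2*a)*(2*a) = 4*a**2)
R(1, q(Y(-1, 4)))*13 = 3*13 = 39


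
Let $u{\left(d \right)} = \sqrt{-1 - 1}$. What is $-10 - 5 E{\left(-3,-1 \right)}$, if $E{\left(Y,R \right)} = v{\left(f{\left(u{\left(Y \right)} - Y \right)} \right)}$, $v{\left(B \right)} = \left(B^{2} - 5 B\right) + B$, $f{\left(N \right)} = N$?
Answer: $15 - 10 i \sqrt{2} \approx 15.0 - 14.142 i$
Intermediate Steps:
$u{\left(d \right)} = i \sqrt{2}$ ($u{\left(d \right)} = \sqrt{-2} = i \sqrt{2}$)
$v{\left(B \right)} = B^{2} - 4 B$
$E{\left(Y,R \right)} = \left(- Y + i \sqrt{2}\right) \left(-4 - Y + i \sqrt{2}\right)$ ($E{\left(Y,R \right)} = \left(i \sqrt{2} - Y\right) \left(-4 - \left(Y - i \sqrt{2}\right)\right) = \left(- Y + i \sqrt{2}\right) \left(-4 - \left(Y - i \sqrt{2}\right)\right) = \left(- Y + i \sqrt{2}\right) \left(-4 - Y + i \sqrt{2}\right)$)
$-10 - 5 E{\left(-3,-1 \right)} = -10 - 5 \left(-3 - i \sqrt{2}\right) \left(4 - 3 - i \sqrt{2}\right) = -10 - 5 \left(-3 - i \sqrt{2}\right) \left(1 - i \sqrt{2}\right) = -10 - 5 \left(1 - i \sqrt{2}\right) \left(-3 - i \sqrt{2}\right)$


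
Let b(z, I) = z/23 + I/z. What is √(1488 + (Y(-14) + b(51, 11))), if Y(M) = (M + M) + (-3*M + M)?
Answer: √2050730094/1173 ≈ 38.606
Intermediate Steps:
b(z, I) = z/23 + I/z (b(z, I) = z*(1/23) + I/z = z/23 + I/z)
Y(M) = 0 (Y(M) = 2*M - 2*M = 0)
√(1488 + (Y(-14) + b(51, 11))) = √(1488 + (0 + ((1/23)*51 + 11/51))) = √(1488 + (0 + (51/23 + 11*(1/51)))) = √(1488 + (0 + (51/23 + 11/51))) = √(1488 + (0 + 2854/1173)) = √(1488 + 2854/1173) = √(1748278/1173) = √2050730094/1173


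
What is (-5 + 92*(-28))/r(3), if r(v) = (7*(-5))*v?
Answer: 2581/105 ≈ 24.581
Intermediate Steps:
r(v) = -35*v
(-5 + 92*(-28))/r(3) = (-5 + 92*(-28))/((-35*3)) = (-5 - 2576)/(-105) = -2581*(-1/105) = 2581/105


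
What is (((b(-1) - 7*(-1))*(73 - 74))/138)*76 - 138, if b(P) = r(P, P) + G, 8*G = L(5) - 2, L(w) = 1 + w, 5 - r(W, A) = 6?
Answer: -9769/69 ≈ -141.58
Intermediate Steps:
r(W, A) = -1 (r(W, A) = 5 - 1*6 = 5 - 6 = -1)
G = ½ (G = ((1 + 5) - 2)/8 = (6 - 2)/8 = (⅛)*4 = ½ ≈ 0.50000)
b(P) = -½ (b(P) = -1 + ½ = -½)
(((b(-1) - 7*(-1))*(73 - 74))/138)*76 - 138 = (((-½ - 7*(-1))*(73 - 74))/138)*76 - 138 = (((-½ + 7)*(-1))*(1/138))*76 - 138 = (((13/2)*(-1))*(1/138))*76 - 138 = -13/2*1/138*76 - 138 = -13/276*76 - 138 = -247/69 - 138 = -9769/69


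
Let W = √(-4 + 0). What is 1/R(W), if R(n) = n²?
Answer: -¼ ≈ -0.25000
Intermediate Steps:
W = 2*I (W = √(-4) = 2*I ≈ 2.0*I)
1/R(W) = 1/((2*I)²) = 1/(-4) = -¼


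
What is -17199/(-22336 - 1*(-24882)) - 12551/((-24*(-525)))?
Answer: -17761589/2291400 ≈ -7.7514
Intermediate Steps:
-17199/(-22336 - 1*(-24882)) - 12551/((-24*(-525))) = -17199/(-22336 + 24882) - 12551/12600 = -17199/2546 - 12551*1/12600 = -17199*1/2546 - 1793/1800 = -17199/2546 - 1793/1800 = -17761589/2291400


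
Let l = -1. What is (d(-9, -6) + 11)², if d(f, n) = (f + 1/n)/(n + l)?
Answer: 267289/1764 ≈ 151.52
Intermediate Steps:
d(f, n) = (f + 1/n)/(-1 + n) (d(f, n) = (f + 1/n)/(n - 1) = (f + 1/n)/(-1 + n))
(d(-9, -6) + 11)² = ((1 - 9*(-6))/((-6)*(-1 - 6)) + 11)² = (-⅙*(1 + 54)/(-7) + 11)² = (-⅙*(-⅐)*55 + 11)² = (55/42 + 11)² = (517/42)² = 267289/1764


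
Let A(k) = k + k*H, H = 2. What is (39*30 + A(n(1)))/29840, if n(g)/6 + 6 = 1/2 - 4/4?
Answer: 1053/29840 ≈ 0.035288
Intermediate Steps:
n(g) = -39 (n(g) = -36 + 6*(1/2 - 4/4) = -36 + 6*(1*(½) - 4*¼) = -36 + 6*(½ - 1) = -36 + 6*(-½) = -36 - 3 = -39)
A(k) = 3*k (A(k) = k + k*2 = k + 2*k = 3*k)
(39*30 + A(n(1)))/29840 = (39*30 + 3*(-39))/29840 = (1170 - 117)*(1/29840) = 1053*(1/29840) = 1053/29840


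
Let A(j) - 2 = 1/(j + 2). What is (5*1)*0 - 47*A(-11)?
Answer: -799/9 ≈ -88.778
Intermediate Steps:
A(j) = 2 + 1/(2 + j) (A(j) = 2 + 1/(j + 2) = 2 + 1/(2 + j))
(5*1)*0 - 47*A(-11) = (5*1)*0 - 47*(5 + 2*(-11))/(2 - 11) = 5*0 - 47*(5 - 22)/(-9) = 0 - (-47)*(-17)/9 = 0 - 47*17/9 = 0 - 799/9 = -799/9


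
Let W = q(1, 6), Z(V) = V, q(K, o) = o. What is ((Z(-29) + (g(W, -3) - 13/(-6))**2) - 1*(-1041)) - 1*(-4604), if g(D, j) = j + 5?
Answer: 202801/36 ≈ 5633.4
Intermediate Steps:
W = 6
g(D, j) = 5 + j
((Z(-29) + (g(W, -3) - 13/(-6))**2) - 1*(-1041)) - 1*(-4604) = ((-29 + ((5 - 3) - 13/(-6))**2) - 1*(-1041)) - 1*(-4604) = ((-29 + (2 - 13*(-1/6))**2) + 1041) + 4604 = ((-29 + (2 + 13/6)**2) + 1041) + 4604 = ((-29 + (25/6)**2) + 1041) + 4604 = ((-29 + 625/36) + 1041) + 4604 = (-419/36 + 1041) + 4604 = 37057/36 + 4604 = 202801/36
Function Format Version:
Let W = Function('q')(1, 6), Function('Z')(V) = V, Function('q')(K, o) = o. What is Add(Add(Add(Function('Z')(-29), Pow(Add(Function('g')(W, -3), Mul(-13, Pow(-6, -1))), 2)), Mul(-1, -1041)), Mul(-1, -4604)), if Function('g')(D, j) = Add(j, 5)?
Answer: Rational(202801, 36) ≈ 5633.4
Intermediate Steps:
W = 6
Function('g')(D, j) = Add(5, j)
Add(Add(Add(Function('Z')(-29), Pow(Add(Function('g')(W, -3), Mul(-13, Pow(-6, -1))), 2)), Mul(-1, -1041)), Mul(-1, -4604)) = Add(Add(Add(-29, Pow(Add(Add(5, -3), Mul(-13, Pow(-6, -1))), 2)), Mul(-1, -1041)), Mul(-1, -4604)) = Add(Add(Add(-29, Pow(Add(2, Mul(-13, Rational(-1, 6))), 2)), 1041), 4604) = Add(Add(Add(-29, Pow(Add(2, Rational(13, 6)), 2)), 1041), 4604) = Add(Add(Add(-29, Pow(Rational(25, 6), 2)), 1041), 4604) = Add(Add(Add(-29, Rational(625, 36)), 1041), 4604) = Add(Add(Rational(-419, 36), 1041), 4604) = Add(Rational(37057, 36), 4604) = Rational(202801, 36)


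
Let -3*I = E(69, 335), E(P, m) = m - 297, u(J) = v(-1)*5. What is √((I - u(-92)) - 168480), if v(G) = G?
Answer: I*√1516389/3 ≈ 410.47*I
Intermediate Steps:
u(J) = -5 (u(J) = -1*5 = -5)
E(P, m) = -297 + m
I = -38/3 (I = -(-297 + 335)/3 = -⅓*38 = -38/3 ≈ -12.667)
√((I - u(-92)) - 168480) = √((-38/3 - 1*(-5)) - 168480) = √((-38/3 + 5) - 168480) = √(-23/3 - 168480) = √(-505463/3) = I*√1516389/3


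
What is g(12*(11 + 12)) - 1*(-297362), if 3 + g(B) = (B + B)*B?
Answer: 449711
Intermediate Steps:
g(B) = -3 + 2*B² (g(B) = -3 + (B + B)*B = -3 + (2*B)*B = -3 + 2*B²)
g(12*(11 + 12)) - 1*(-297362) = (-3 + 2*(12*(11 + 12))²) - 1*(-297362) = (-3 + 2*(12*23)²) + 297362 = (-3 + 2*276²) + 297362 = (-3 + 2*76176) + 297362 = (-3 + 152352) + 297362 = 152349 + 297362 = 449711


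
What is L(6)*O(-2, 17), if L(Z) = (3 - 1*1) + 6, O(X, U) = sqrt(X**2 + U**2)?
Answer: 8*sqrt(293) ≈ 136.94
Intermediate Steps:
O(X, U) = sqrt(U**2 + X**2)
L(Z) = 8 (L(Z) = (3 - 1) + 6 = 2 + 6 = 8)
L(6)*O(-2, 17) = 8*sqrt(17**2 + (-2)**2) = 8*sqrt(289 + 4) = 8*sqrt(293)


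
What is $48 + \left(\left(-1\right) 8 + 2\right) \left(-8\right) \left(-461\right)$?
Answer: $-22080$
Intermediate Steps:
$48 + \left(\left(-1\right) 8 + 2\right) \left(-8\right) \left(-461\right) = 48 + \left(-8 + 2\right) \left(-8\right) \left(-461\right) = 48 + \left(-6\right) \left(-8\right) \left(-461\right) = 48 + 48 \left(-461\right) = 48 - 22128 = -22080$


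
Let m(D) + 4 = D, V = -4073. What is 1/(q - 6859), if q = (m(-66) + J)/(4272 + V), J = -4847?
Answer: -199/1369858 ≈ -0.00014527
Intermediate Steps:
m(D) = -4 + D
q = -4917/199 (q = ((-4 - 66) - 4847)/(4272 - 4073) = (-70 - 4847)/199 = -4917*1/199 = -4917/199 ≈ -24.709)
1/(q - 6859) = 1/(-4917/199 - 6859) = 1/(-1369858/199) = -199/1369858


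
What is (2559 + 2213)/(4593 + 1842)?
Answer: 4772/6435 ≈ 0.74157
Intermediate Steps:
(2559 + 2213)/(4593 + 1842) = 4772/6435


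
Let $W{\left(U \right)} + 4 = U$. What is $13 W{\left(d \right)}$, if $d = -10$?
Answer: $-182$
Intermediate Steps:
$W{\left(U \right)} = -4 + U$
$13 W{\left(d \right)} = 13 \left(-4 - 10\right) = 13 \left(-14\right) = -182$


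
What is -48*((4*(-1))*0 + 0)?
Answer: 0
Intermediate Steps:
-48*((4*(-1))*0 + 0) = -48*(-4*0 + 0) = -48*(0 + 0) = -48*0 = 0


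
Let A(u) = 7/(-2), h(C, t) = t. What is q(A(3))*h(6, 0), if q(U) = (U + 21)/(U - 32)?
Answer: 0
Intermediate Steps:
A(u) = -7/2 (A(u) = 7*(-½) = -7/2)
q(U) = (21 + U)/(-32 + U)
q(A(3))*h(6, 0) = ((21 - 7/2)/(-32 - 7/2))*0 = ((35/2)/(-71/2))*0 = -2/71*35/2*0 = -35/71*0 = 0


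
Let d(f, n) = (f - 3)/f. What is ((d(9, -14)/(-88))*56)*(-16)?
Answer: 224/33 ≈ 6.7879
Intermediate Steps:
d(f, n) = (-3 + f)/f
((d(9, -14)/(-88))*56)*(-16) = ((((-3 + 9)/9)/(-88))*56)*(-16) = ((((1/9)*6)*(-1/88))*56)*(-16) = (((2/3)*(-1/88))*56)*(-16) = -1/132*56*(-16) = -14/33*(-16) = 224/33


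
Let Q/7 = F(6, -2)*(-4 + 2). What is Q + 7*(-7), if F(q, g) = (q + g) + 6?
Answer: -189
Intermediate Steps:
F(q, g) = 6 + g + q (F(q, g) = (g + q) + 6 = 6 + g + q)
Q = -140 (Q = 7*((6 - 2 + 6)*(-4 + 2)) = 7*(10*(-2)) = 7*(-20) = -140)
Q + 7*(-7) = -140 + 7*(-7) = -140 - 49 = -189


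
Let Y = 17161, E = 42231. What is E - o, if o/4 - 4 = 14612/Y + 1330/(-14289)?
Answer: 10350945259783/245213529 ≈ 42212.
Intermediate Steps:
o = 4667283416/245213529 (o = 16 + 4*(14612/17161 + 1330/(-14289)) = 16 + 4*(14612*(1/17161) + 1330*(-1/14289)) = 16 + 4*(14612/17161 - 1330/14289) = 16 + 4*(185966738/245213529) = 16 + 743866952/245213529 = 4667283416/245213529 ≈ 19.034)
E - o = 42231 - 1*4667283416/245213529 = 42231 - 4667283416/245213529 = 10350945259783/245213529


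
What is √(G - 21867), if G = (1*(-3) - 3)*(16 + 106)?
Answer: 27*I*√31 ≈ 150.33*I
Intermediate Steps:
G = -732 (G = (-3 - 3)*122 = -6*122 = -732)
√(G - 21867) = √(-732 - 21867) = √(-22599) = 27*I*√31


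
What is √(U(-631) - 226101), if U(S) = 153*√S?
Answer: √(-226101 + 153*I*√631) ≈ 4.041 + 475.52*I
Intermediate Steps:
√(U(-631) - 226101) = √(153*√(-631) - 226101) = √(153*(I*√631) - 226101) = √(153*I*√631 - 226101) = √(-226101 + 153*I*√631)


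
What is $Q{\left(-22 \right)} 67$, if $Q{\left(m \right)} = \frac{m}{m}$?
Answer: $67$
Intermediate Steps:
$Q{\left(m \right)} = 1$
$Q{\left(-22 \right)} 67 = 1 \cdot 67 = 67$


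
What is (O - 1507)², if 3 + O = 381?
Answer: 1274641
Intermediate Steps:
O = 378 (O = -3 + 381 = 378)
(O - 1507)² = (378 - 1507)² = (-1129)² = 1274641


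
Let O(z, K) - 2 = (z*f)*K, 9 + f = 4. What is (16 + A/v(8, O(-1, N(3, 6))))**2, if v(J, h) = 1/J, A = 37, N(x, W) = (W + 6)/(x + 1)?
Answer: 97344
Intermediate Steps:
N(x, W) = (6 + W)/(1 + x)
f = -5 (f = -9 + 4 = -5)
O(z, K) = 2 - 5*K*z (O(z, K) = 2 + (z*(-5))*K = 2 + (-5*z)*K = 2 - 5*K*z)
(16 + A/v(8, O(-1, N(3, 6))))**2 = (16 + 37/(1/8))**2 = (16 + 37*8)**2 = (16 + 296)**2 = 312**2 = 97344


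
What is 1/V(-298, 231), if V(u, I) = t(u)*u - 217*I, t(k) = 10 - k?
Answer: -1/141911 ≈ -7.0467e-6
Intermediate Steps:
V(u, I) = -217*I + u*(10 - u) (V(u, I) = (10 - u)*u - 217*I = u*(10 - u) - 217*I = -217*I + u*(10 - u))
1/V(-298, 231) = 1/(-217*231 - 1*(-298)*(-10 - 298)) = 1/(-50127 - 1*(-298)*(-308)) = 1/(-50127 - 91784) = 1/(-141911) = -1/141911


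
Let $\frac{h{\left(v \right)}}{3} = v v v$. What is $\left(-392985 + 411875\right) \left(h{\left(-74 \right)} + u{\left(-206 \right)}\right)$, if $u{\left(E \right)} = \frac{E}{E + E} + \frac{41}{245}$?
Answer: $- \frac{1125237542217}{49} \approx -2.2964 \cdot 10^{10}$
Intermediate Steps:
$h{\left(v \right)} = 3 v^{3}$ ($h{\left(v \right)} = 3 v v v = 3 v^{2} v = 3 v^{3}$)
$u{\left(E \right)} = \frac{327}{490}$ ($u{\left(E \right)} = \frac{E}{2 E} + 41 \cdot \frac{1}{245} = E \frac{1}{2 E} + \frac{41}{245} = \frac{1}{2} + \frac{41}{245} = \frac{327}{490}$)
$\left(-392985 + 411875\right) \left(h{\left(-74 \right)} + u{\left(-206 \right)}\right) = \left(-392985 + 411875\right) \left(3 \left(-74\right)^{3} + \frac{327}{490}\right) = 18890 \left(3 \left(-405224\right) + \frac{327}{490}\right) = 18890 \left(-1215672 + \frac{327}{490}\right) = 18890 \left(- \frac{595678953}{490}\right) = - \frac{1125237542217}{49}$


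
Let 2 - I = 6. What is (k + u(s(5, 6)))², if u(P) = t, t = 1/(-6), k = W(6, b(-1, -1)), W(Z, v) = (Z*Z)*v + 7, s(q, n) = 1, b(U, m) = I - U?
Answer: 368449/36 ≈ 10235.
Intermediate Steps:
I = -4 (I = 2 - 1*6 = 2 - 6 = -4)
b(U, m) = -4 - U
W(Z, v) = 7 + v*Z² (W(Z, v) = Z²*v + 7 = v*Z² + 7 = 7 + v*Z²)
k = -101 (k = 7 + (-4 - 1*(-1))*6² = 7 + (-4 + 1)*36 = 7 - 3*36 = 7 - 108 = -101)
t = -⅙ ≈ -0.16667
u(P) = -⅙
(k + u(s(5, 6)))² = (-101 - ⅙)² = (-607/6)² = 368449/36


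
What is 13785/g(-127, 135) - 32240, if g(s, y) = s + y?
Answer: -244135/8 ≈ -30517.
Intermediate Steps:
13785/g(-127, 135) - 32240 = 13785/(-127 + 135) - 32240 = 13785/8 - 32240 = -244135/8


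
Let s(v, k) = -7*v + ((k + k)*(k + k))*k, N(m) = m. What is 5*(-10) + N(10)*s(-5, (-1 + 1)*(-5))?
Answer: 300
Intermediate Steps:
s(v, k) = -7*v + 4*k³ (s(v, k) = -7*v + ((2*k)*(2*k))*k = -7*v + (4*k²)*k = -7*v + 4*k³)
5*(-10) + N(10)*s(-5, (-1 + 1)*(-5)) = 5*(-10) + 10*(-7*(-5) + 4*((-1 + 1)*(-5))³) = -50 + 10*(35 + 4*(0*(-5))³) = -50 + 10*(35 + 4*0³) = -50 + 10*(35 + 4*0) = -50 + 10*(35 + 0) = -50 + 10*35 = -50 + 350 = 300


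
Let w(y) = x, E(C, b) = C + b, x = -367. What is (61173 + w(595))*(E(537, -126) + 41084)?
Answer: 2523144970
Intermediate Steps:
w(y) = -367
(61173 + w(595))*(E(537, -126) + 41084) = (61173 - 367)*((537 - 126) + 41084) = 60806*(411 + 41084) = 60806*41495 = 2523144970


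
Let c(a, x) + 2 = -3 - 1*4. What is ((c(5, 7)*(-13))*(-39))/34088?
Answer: -4563/34088 ≈ -0.13386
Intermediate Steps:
c(a, x) = -9 (c(a, x) = -2 + (-3 - 1*4) = -2 + (-3 - 4) = -2 - 7 = -9)
((c(5, 7)*(-13))*(-39))/34088 = (-9*(-13)*(-39))/34088 = (117*(-39))*(1/34088) = -4563*1/34088 = -4563/34088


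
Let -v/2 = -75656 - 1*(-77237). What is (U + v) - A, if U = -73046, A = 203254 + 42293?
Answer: -321755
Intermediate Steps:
A = 245547
v = -3162 (v = -2*(-75656 - 1*(-77237)) = -2*(-75656 + 77237) = -2*1581 = -3162)
(U + v) - A = (-73046 - 3162) - 1*245547 = -76208 - 245547 = -321755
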